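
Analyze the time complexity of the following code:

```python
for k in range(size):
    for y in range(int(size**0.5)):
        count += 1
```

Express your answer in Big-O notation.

Time complexity: O(n * sqrt(n)).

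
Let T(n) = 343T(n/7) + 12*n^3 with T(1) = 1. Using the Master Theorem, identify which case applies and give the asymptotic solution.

a=343, b=7, f(n)=12*n^3.
log_7(343) = 3, so n^(log_b(a)) = n^3.
f(n) = Theta(n^3), so Case 2 applies.
T(n) = Theta(n^3 log n).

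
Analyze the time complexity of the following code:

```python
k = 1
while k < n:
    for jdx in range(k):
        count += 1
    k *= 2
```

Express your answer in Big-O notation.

Time complexity: O(n).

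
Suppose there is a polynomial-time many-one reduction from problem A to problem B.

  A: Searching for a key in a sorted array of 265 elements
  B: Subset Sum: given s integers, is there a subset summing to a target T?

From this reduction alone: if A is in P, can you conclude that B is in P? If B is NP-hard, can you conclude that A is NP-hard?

A poly-time reduction A <=_p B transfers tractability DOWN (B easy => A easy) and hardness UP (A hard => B hard), not the reverse.
From A in P, the reduction alone does NOT give B in P: any problem in P trivially reduces to SAT, yet SAT is not known to be in P.
From B NP-hard, the reduction alone does NOT give A NP-hard: again, easy problems reduce to hard ones.
(Here in fact A is P and B is NP-complete.)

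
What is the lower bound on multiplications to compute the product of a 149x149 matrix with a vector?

A 149x149 matrix-vector product has 149 inner products of length 149. Output depends on all 149^2 = 22201 matrix entries. At least 22201 multiplications needed.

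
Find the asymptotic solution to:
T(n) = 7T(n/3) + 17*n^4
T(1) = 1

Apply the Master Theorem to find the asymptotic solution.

a=7, b=3, f(n)=17*n^4. log_3(7) = 1.771 < 4. Case 3: T(n) = O(n^4).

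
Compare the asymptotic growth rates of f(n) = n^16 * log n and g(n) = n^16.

f(n) = n^16 * log n grows faster: extra log n factor -> infinity.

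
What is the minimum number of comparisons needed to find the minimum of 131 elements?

Finding the minimum requires 130 comparisons, identical reasoning to finding the maximum. Each comparison eliminates one candidate.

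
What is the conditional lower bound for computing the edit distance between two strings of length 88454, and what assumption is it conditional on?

Under SETH (the Strong Exponential Time Hypothesis), edit distance on length-88454 strings cannot be computed in O(n^(2-epsilon)) time for any epsilon > 0 (Backurs-Indyk). The reduction is from CNF-SAT via the orthogonal vectors problem.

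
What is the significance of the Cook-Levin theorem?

The Cook-Levin theorem proves that SAT is NP-complete. It was the first problem shown to be NP-complete, establishing the foundation for proving other problems NP-complete via reductions from SAT.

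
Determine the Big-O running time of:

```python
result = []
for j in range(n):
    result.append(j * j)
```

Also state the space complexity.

Time complexity: O(n).
Space complexity: O(n).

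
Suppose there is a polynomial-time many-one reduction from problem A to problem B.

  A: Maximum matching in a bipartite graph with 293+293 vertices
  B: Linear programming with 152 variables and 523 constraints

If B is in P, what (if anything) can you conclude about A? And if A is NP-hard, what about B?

A poly-time reduction A <=_p B means any A-instance can be transformed to a B-instance in poly time.
If B is in P: compose the reduction with B's poly-time algorithm to solve A in poly time, so A is in P.
If A is NP-hard: every NP problem reduces to A, which reduces to B; composing reductions, every NP problem reduces to B, so B is NP-hard.
(Here in fact A is P and B is P.)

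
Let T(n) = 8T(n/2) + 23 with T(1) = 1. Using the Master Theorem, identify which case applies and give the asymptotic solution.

a=8, b=2, f(n)=23.
log_2(8) = 3 > 0.
Since f(n) = O(n^0) is polynomially smaller than n^3, Case 1 applies.
T(n) = Theta(n^3).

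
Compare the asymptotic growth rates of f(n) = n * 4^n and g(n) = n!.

g(n) = n! grows faster: by Stirling n! ~ (n/e)^n sqrt(2*pi*n); (n/e)^n eventually dominates n * 4^n.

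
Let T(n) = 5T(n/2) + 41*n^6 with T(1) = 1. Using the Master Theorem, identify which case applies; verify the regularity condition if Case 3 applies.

a=5, b=2, f(n)=41*n^6.
log_2(5) = 2.322 < 6.
f(n) = Omega(n^(2.322+epsilon)) for some epsilon > 0, so Case 3 is the candidate.
Regularity: a*f(n/b) = 5*41*(n/2)^6 = (5/64)*41*n^6 <= c*f(n) with c = 5/64 < 1. Satisfied.
Case 3: T(n) = Theta(n^6).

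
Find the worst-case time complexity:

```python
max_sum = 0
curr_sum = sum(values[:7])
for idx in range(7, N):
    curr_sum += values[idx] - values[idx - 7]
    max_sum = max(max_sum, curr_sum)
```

Time complexity: O(n).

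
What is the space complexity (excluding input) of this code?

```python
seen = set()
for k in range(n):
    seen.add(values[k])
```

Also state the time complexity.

Space complexity: O(n).
Auxiliary storage grows linearly with the input size n in the worst case.
Time complexity: O(n).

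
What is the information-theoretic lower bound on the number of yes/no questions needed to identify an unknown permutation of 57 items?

There are 57! = 40526919504877216755680601905432322134980384796226602145184481280000000000000 permutations. Each yes/no question gives at most 1 bit, so at least ceil(log_2(40526919504877216755680601905432322134980384796226602145184481280000000000000)) = 255 questions are needed.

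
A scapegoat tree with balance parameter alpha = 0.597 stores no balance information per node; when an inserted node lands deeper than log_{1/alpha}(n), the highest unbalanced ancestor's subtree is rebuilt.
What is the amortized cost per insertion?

Search/insert path is O(log n). A rebuild of a subtree of size s costs O(s), but with alpha = 0.597 at least Omega(s) insertions must have occurred in that subtree since its last rebuild. Charging O(1) of the rebuild to each such insertion gives O(log n) amortized.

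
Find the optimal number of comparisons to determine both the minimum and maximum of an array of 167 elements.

Naive approach: 332 comparisons (166 for max + 166 for min).
Optimal: Compare elements in pairs first (floor(n/2) = 83 comparisons), then find max among winners and min among losers (83 comparisons each).
Total: ceil(3n/2) - 2 = 249 comparisons. An adversary argument shows this is also a lower bound.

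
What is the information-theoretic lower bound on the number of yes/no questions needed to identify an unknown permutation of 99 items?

There are 99! = 933262154439441526816992388562667004907159682643816214685929638952175999932299156089414639761565182862536979208272237582511852109168640000000000000000000000 permutations. Each yes/no question gives at most 1 bit, so at least ceil(log_2(933262154439441526816992388562667004907159682643816214685929638952175999932299156089414639761565182862536979208272237582511852109168640000000000000000000000)) = 519 questions are needed.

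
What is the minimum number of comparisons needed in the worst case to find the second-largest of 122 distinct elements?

Lower bound: finding the max needs 122-1 comparisons. By the adversary weight-doubling argument, the max must personally win >= ceil(log_2(122)) = 7 comparisons; the 2nd-largest is among those 7 losers, needing 7-1 more comparisons. Total >= 122-1 + 7-1 = 127. A balanced knockout tournament achieves this.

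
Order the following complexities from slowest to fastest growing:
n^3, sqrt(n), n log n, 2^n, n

Ordered by growth rate: sqrt(n) < n < n log n < n^3 < 2^n.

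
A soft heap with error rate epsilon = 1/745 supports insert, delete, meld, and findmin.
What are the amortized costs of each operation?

Soft heaps (Chazelle) allow up to an epsilon = 1/745 fraction of elements to have corrupted (raised) keys. Insert is O(log(1/epsilon)) = O(log 745) amortized -- the structure maintains heap-ordered binary trees of rank bounded by O(log(1/epsilon)). Meld concatenates root lists: O(1) amortized. Delete and findmin are O(1) amortized.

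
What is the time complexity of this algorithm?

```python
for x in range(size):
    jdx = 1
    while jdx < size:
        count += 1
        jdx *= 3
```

Time complexity: O(n log n).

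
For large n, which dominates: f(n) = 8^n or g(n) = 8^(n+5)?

f(n) = 8^n and g(n) = 8^(n+5) are Theta of each other: 8^(n+5) = 8^5 * 8^n = Theta(8^n).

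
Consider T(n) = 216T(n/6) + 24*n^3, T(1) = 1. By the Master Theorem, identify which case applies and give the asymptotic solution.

a=216, b=6, f(n)=24*n^3.
log_6(216) = 3, so n^(log_b(a)) = n^3.
f(n) = Theta(n^3), so Case 2 applies.
T(n) = Theta(n^3 log n).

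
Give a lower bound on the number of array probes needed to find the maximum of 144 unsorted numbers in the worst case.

Adversary: any unprobed cell could hold a value larger than everything seen so far. If fewer than 144 cells are probed, the adversary places the max in an unprobed cell. So all 144 cells must be examined; together with 144-1 comparisons this is tight.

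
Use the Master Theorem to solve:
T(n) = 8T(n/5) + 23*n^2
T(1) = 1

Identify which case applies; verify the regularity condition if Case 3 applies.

a=8, b=5, f(n)=23*n^2.
log_5(8) = 1.292 < 2.
f(n) = Omega(n^(1.292+epsilon)) for some epsilon > 0, so Case 3 is the candidate.
Regularity: a*f(n/b) = 8*23*(n/5)^2 = (8/25)*23*n^2 <= c*f(n) with c = 8/25 < 1. Satisfied.
Case 3: T(n) = Theta(n^2).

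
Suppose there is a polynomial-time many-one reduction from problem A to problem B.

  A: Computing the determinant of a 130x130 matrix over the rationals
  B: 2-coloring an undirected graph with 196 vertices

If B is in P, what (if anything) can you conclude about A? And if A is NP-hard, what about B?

A poly-time reduction A <=_p B means any A-instance can be transformed to a B-instance in poly time.
If B is in P: compose the reduction with B's poly-time algorithm to solve A in poly time, so A is in P.
If A is NP-hard: every NP problem reduces to A, which reduces to B; composing reductions, every NP problem reduces to B, so B is NP-hard.
(Here in fact A is P and B is P.)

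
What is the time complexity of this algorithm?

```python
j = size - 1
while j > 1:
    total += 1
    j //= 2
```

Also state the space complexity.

Time complexity: O(log n).
Space complexity: O(1).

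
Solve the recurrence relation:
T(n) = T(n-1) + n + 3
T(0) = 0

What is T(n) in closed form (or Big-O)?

Dominant term in sum is 1*sum(i, i=1..n) = 1*n*(n+1)/2 = O(n^2).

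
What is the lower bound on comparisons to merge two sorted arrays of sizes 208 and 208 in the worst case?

Adversary: with |208 - 208| <= 1 the inputs can be fully interleaved so that every adjacent pair in the merged output comes from different arrays. Then each of the 415 adjacent pairs must be directly compared, or the algorithm cannot determine their relative order. Standard merge meets this bound.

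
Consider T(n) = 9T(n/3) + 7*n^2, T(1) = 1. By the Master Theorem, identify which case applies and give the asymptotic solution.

a=9, b=3, f(n)=7*n^2.
log_3(9) = 2, so n^(log_b(a)) = n^2.
f(n) = Theta(n^2), so Case 2 applies.
T(n) = Theta(n^2 log n).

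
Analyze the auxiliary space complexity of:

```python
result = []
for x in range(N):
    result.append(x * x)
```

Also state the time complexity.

Space complexity: O(n).
Auxiliary storage grows linearly with the input size n in the worst case.
Time complexity: O(n).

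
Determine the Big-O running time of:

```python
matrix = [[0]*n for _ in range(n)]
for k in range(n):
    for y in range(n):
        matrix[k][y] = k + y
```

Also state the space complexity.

Time complexity: O(n^2).
Space complexity: O(n^2).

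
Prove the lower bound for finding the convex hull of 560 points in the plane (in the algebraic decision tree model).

Reduction from sorting: given 560 numbers x_1,...,x_{560}, map x_i to the point (x_i, x_i^2) on the parabola y = x^2. All points are on the convex hull, and walking the hull gives them in sorted x-order. Since sorting requires Omega(n log n), so does planar convex hull.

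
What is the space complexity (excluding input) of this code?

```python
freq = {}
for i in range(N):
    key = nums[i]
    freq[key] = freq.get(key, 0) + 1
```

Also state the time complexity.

Space complexity: O(n).
Auxiliary storage grows linearly with the input size n in the worst case.
Time complexity: O(n).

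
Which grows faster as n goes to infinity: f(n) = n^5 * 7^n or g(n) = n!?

g(n) = n! grows faster: by Stirling n! ~ (n/e)^n sqrt(2*pi*n); (n/e)^n eventually dominates n^5 * 7^n.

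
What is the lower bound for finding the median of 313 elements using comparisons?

To find the median of 313 elements, every element must be compared at least once, so the lower bound is Omega(n). The BFPRT algorithm achieves O(n), making this tight.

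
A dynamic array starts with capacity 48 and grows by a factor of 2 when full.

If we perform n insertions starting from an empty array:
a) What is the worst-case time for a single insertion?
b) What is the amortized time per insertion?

(a) Worst-case single insertion: O(n) -- when the array is full at capacity c, the resize copies all c elements, and c can be Theta(n).
(b) Resizes happen at sizes 48, 96, 192, ... Total copy cost for n insertions: 48 + 96 + ... = O(n) (geometric series with ratio 1/2). Amortized cost per insertion: O(n)/n = O(1).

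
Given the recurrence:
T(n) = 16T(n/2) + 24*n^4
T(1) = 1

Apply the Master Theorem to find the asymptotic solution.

a=16, b=2, f(n)=24*n^4. log_2(16) = 4. Case 2: T(n) = O(n^4 log n).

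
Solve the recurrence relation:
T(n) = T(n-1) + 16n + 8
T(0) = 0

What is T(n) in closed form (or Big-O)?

Dominant term in sum is 16*sum(i, i=1..n) = 16*n*(n+1)/2 = O(n^2).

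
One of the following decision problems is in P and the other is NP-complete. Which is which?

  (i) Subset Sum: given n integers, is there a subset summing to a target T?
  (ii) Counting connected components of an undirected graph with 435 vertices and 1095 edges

(i) is NP-complete: one of Karp's 21 NP-complete problems.
(ii) is P: BFS/DFS visits each vertex and edge once: O(V+E).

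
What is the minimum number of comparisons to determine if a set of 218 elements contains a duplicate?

Determining if 218 elements are all distinct requires Omega(n log n) comparisons in the comparison model. This follows from the element distinctness lower bound.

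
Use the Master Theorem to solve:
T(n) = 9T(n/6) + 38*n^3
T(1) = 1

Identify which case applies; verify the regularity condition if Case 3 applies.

a=9, b=6, f(n)=38*n^3.
log_6(9) = 1.226 < 3.
f(n) = Omega(n^(1.226+epsilon)) for some epsilon > 0, so Case 3 is the candidate.
Regularity: a*f(n/b) = 9*38*(n/6)^3 = (9/216)*38*n^3 <= c*f(n) with c = 9/216 < 1. Satisfied.
Case 3: T(n) = Theta(n^3).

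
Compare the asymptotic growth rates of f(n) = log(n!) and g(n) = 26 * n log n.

f(n) = log(n!) and g(n) = 26 * n log n are Theta of each other: Stirling: log(n!) = n log n - n + O(log n) = Theta(n log n); the constant 26 doesn't change the Theta class.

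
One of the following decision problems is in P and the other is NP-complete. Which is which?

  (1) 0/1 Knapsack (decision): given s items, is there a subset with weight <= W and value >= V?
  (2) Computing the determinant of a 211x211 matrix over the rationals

(1) is NP-complete: reduces from Subset Sum.
(2) is P: Gaussian elimination runs in O(n^3).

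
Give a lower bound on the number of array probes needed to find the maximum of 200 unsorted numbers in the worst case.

Adversary: any unprobed cell could hold a value larger than everything seen so far. If fewer than 200 cells are probed, the adversary places the max in an unprobed cell. So all 200 cells must be examined; together with 200-1 comparisons this is tight.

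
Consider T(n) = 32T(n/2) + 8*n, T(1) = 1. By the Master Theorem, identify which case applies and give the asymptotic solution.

a=32, b=2, f(n)=8*n.
log_2(32) = 5 > 1.
Since f(n) = O(n^1) is polynomially smaller than n^5, Case 1 applies.
T(n) = Theta(n^5).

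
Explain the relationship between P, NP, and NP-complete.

P: solvable in polynomial time. NP: verifiable in polynomial time. NP-complete: in NP and at least as hard as every problem in NP (via polynomial reduction). P is a subset of NP. If any NP-complete problem is in P, then P = NP.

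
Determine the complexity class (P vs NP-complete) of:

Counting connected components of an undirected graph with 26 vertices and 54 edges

This problem is in P: BFS/DFS visits each vertex and edge once: O(V+E).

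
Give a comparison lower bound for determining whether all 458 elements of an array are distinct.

In the algebraic decision-tree model, the YES region for element distinctness on 458 elements has 458! connected components (one per ordering). Ben-Or's theorem then gives a lower bound of Omega(log(n!)) = Omega(n log n).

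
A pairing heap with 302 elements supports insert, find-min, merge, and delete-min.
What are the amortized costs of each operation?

Pairing heaps are self-adjusting heap-ordered trees. Insert and merge link two roots: O(1). Find-min reads the root: O(1). Delete-min removes the root, then pairs children in two passes; amortized cost is O(log 302) = O(log n).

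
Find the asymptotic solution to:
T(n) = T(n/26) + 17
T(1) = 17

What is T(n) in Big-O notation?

Each step divides n by 26 and adds 17. After log_26(n) steps, T(n) = O(log n).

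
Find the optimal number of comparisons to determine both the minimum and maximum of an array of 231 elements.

Naive approach: 460 comparisons (230 for max + 230 for min).
Optimal: Compare elements in pairs first (floor(n/2) = 115 comparisons), then find max among winners and min among losers (115 comparisons each).
Total: ceil(3n/2) - 2 = 345 comparisons. An adversary argument shows this is also a lower bound.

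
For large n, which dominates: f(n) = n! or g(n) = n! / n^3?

f(n) = n! grows faster: the ratio n!/(n!/n^3) = n^3 -> infinity.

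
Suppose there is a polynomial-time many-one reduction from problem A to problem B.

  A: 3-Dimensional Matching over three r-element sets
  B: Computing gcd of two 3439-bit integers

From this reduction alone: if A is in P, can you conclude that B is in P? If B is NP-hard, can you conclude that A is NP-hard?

A poly-time reduction A <=_p B transfers tractability DOWN (B easy => A easy) and hardness UP (A hard => B hard), not the reverse.
From A in P, the reduction alone does NOT give B in P: any problem in P trivially reduces to SAT, yet SAT is not known to be in P.
From B NP-hard, the reduction alone does NOT give A NP-hard: again, easy problems reduce to hard ones.
(Here in fact A is NP-complete and B is in P, so no such reduction is known -- its existence would imply P = NP; the analysis concerns only what the assumed reduction would or would not let you conclude.)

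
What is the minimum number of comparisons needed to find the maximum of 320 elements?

Finding the maximum requires 319 comparisons. Each comparison eliminates exactly one candidate. With 320 candidates, we need 319 eliminations.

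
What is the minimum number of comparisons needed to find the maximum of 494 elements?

Finding the maximum requires 493 comparisons. Each comparison eliminates exactly one candidate. With 494 candidates, we need 493 eliminations.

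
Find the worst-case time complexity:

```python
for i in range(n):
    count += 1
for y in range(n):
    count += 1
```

Time complexity: O(n).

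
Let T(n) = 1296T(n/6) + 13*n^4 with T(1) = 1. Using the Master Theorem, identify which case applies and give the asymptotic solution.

a=1296, b=6, f(n)=13*n^4.
log_6(1296) = 4, so n^(log_b(a)) = n^4.
f(n) = Theta(n^4), so Case 2 applies.
T(n) = Theta(n^4 log n).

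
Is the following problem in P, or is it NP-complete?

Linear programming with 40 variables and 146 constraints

This problem is in P: the ellipsoid and interior-point methods run in polynomial time.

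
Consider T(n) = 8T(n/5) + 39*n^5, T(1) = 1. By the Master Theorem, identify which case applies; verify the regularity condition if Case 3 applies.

a=8, b=5, f(n)=39*n^5.
log_5(8) = 1.292 < 5.
f(n) = Omega(n^(1.292+epsilon)) for some epsilon > 0, so Case 3 is the candidate.
Regularity: a*f(n/b) = 8*39*(n/5)^5 = (8/3125)*39*n^5 <= c*f(n) with c = 8/3125 < 1. Satisfied.
Case 3: T(n) = Theta(n^5).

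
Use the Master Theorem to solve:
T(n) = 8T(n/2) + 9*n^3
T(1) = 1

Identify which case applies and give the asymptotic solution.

a=8, b=2, f(n)=9*n^3.
log_2(8) = 3, so n^(log_b(a)) = n^3.
f(n) = Theta(n^3), so Case 2 applies.
T(n) = Theta(n^3 log n).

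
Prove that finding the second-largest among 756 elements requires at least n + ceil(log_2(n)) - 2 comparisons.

Lower bound (adversary): identifying the maximum requires 756-1 comparisons (each eliminates one candidate). Assign weight 1 to each element; on each comparison the adversary lets the heavier side win and gives it the loser's weight. The max ends with weight 756, but each comparison it wins at most doubles its weight, so the max must win >= ceil(log_2(756)) = 10 comparisons. The second-largest is one of those 10 direct losers to the max, and identifying which one is largest needs >= 10-1 further comparisons. Total >= 756-1 + 10-1 = 764.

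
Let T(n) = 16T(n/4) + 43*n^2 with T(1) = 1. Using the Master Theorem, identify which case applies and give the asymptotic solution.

a=16, b=4, f(n)=43*n^2.
log_4(16) = 2, so n^(log_b(a)) = n^2.
f(n) = Theta(n^2), so Case 2 applies.
T(n) = Theta(n^2 log n).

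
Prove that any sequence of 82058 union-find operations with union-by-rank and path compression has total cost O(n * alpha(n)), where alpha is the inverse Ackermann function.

Using Tarjan's analysis with rank-based potential function. Union-by-rank keeps tree height O(log n). Path compression flattens paths during find. For n = 82058 operations, total cost is O(n * alpha(n)), effectively O(n) since alpha grows incredibly slowly.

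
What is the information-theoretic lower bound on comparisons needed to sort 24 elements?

There are 24! = 620448401733239439360000 possible orderings. Each comparison gives 1 bit. We need at least ceil(log_2(620448401733239439360000)) = 80 comparisons.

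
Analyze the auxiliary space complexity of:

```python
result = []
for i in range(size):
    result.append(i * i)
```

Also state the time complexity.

Space complexity: O(n).
Auxiliary storage grows linearly with the input size n in the worst case.
Time complexity: O(n).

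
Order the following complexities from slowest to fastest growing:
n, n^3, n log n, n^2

Ordered by growth rate: n < n log n < n^2 < n^3.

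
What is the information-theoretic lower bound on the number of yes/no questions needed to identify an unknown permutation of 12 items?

There are 12! = 479001600 permutations. Each yes/no question gives at most 1 bit, so at least ceil(log_2(479001600)) = 29 questions are needed.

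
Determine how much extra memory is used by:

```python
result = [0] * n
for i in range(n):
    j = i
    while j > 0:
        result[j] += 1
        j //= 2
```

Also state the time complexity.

Space complexity: O(n).
Auxiliary storage grows linearly with the input size n in the worst case.
Time complexity: O(n log n).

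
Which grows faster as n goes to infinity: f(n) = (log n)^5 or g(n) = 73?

f(n) = (log n)^5 grows faster: any unbounded function dominates a constant.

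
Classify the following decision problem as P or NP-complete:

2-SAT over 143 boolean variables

This problem is in P: 2-SAT is solvable in linear time via implication-graph SCCs.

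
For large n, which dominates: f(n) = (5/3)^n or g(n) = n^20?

f(n) = (5/3)^n grows faster: (5/3)^n is exponential with base 5/3 > 1, dominating every polynomial.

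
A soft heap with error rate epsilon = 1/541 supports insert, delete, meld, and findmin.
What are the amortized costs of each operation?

Soft heaps (Chazelle) allow up to an epsilon = 1/541 fraction of elements to have corrupted (raised) keys. Insert is O(log(1/epsilon)) = O(log 541) amortized -- the structure maintains heap-ordered binary trees of rank bounded by O(log(1/epsilon)). Meld concatenates root lists: O(1) amortized. Delete and findmin are O(1) amortized.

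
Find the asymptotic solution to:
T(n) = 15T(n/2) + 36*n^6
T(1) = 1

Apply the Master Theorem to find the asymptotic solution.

a=15, b=2, f(n)=36*n^6. log_2(15) = 3.907 < 6. Case 3: T(n) = O(n^6).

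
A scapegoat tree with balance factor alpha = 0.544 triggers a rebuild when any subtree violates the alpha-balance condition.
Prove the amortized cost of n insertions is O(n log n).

Define potential Phi = c * sum of |size(left(v)) - size(right(v))| over all nodes. An insertion at depth d costs O(d) = O(log n) and increases Phi by O(log n). When a rebuild of subtree of size s occurs, it costs O(s) but reduces Phi by Omega(s). With alpha = 0.544, between rebuilds Omega(s) insertions must occur. Amortized cost per insertion: O(log n).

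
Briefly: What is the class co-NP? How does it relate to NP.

co-NP is the class of problems whose complement is in NP. A problem is in co-NP if 'no' instances have short proofs. NP and co-NP may or may not be equal. If NP != co-NP, then P != NP. Tautology (is a formula always true?) is in co-NP.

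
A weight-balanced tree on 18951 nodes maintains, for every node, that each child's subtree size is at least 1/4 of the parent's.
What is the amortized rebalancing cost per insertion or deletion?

With balance ratio 1/4, tree height is O(log_{4/1}(18951)) = O(log n). A rebalance at a node of size s costs O(s) but requires Omega(s) updates in that subtree to retrigger. Summed over the O(log n) ancestors of the touched leaf, amortized rebalancing is O(log n).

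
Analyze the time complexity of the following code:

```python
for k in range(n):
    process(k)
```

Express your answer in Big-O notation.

Time complexity: O(n).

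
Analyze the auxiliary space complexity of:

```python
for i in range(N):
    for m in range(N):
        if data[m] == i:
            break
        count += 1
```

Space complexity: O(1).
Only a constant amount of auxiliary storage is used; nothing grows with n.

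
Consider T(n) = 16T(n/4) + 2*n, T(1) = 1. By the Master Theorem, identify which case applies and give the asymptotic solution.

a=16, b=4, f(n)=2*n.
log_4(16) = 2 > 1.
Since f(n) = O(n^1) is polynomially smaller than n^2, Case 1 applies.
T(n) = Theta(n^2).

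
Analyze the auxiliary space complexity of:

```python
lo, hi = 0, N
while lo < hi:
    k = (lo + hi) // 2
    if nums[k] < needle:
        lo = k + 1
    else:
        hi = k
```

Space complexity: O(1).
Only a constant amount of auxiliary storage is used; nothing grows with n.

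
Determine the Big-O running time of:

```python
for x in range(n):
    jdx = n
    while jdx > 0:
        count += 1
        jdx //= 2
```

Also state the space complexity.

Time complexity: O(n log n).
Space complexity: O(1).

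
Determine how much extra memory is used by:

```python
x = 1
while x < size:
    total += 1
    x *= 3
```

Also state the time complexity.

Space complexity: O(1).
Only a constant amount of auxiliary storage is used; nothing grows with n.
Time complexity: O(log n).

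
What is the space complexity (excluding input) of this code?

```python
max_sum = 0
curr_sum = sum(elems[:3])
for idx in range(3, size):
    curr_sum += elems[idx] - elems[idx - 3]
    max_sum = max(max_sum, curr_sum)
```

Space complexity: O(1).
Only a constant amount of auxiliary storage is used; nothing grows with n.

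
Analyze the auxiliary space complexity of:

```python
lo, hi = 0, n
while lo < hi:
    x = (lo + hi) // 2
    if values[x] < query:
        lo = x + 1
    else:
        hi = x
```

Space complexity: O(1).
Only a constant amount of auxiliary storage is used; nothing grows with n.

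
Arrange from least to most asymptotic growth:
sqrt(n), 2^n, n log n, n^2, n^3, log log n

Ordered by growth rate: log log n < sqrt(n) < n log n < n^2 < n^3 < 2^n.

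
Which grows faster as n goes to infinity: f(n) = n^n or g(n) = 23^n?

f(n) = n^n grows faster: n^n / 23^n = (n/23)^n -> infinity once n > 23.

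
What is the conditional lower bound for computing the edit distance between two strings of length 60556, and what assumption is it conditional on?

Under SETH (the Strong Exponential Time Hypothesis), edit distance on length-60556 strings cannot be computed in O(n^(2-epsilon)) time for any epsilon > 0 (Backurs-Indyk). The reduction is from CNF-SAT via the orthogonal vectors problem.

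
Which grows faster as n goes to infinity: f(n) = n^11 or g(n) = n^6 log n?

f(n) = n^11 grows faster: n^11 / (n^6 log n) = n^5/log n -> infinity.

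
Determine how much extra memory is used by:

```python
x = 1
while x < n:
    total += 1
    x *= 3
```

Space complexity: O(1).
Only a constant amount of auxiliary storage is used; nothing grows with n.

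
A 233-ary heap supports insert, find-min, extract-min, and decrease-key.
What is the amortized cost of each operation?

The 233-ary heap has height O(log_233 n). Insert sifts up: O(log_233 n). Find-min reads the root: O(1). Extract-min sifts down comparing 233 children per level: O(233 * log_233 n). Decrease-key sifts up: O(log_233 n).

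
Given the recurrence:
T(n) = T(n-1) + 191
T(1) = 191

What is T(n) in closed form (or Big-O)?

Unrolling: T(n) = T(n-1) + 191 = T(n-2) + 2*191 = ... = T(1) + (n-1)*191 = 191 + (n-1)*191 = 191n.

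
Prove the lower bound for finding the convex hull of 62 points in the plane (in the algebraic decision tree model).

Reduction from sorting: given 62 numbers x_1,...,x_{62}, map x_i to the point (x_i, x_i^2) on the parabola y = x^2. All points are on the convex hull, and walking the hull gives them in sorted x-order. Since sorting requires Omega(n log n), so does planar convex hull.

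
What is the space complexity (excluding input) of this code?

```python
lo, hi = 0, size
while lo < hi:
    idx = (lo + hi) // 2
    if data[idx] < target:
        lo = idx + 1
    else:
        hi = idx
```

Space complexity: O(1).
Only a constant amount of auxiliary storage is used; nothing grows with n.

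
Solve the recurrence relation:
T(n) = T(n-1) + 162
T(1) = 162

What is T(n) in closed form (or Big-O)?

Unrolling: T(n) = T(n-1) + 162 = T(n-2) + 2*162 = ... = T(1) + (n-1)*162 = 162 + (n-1)*162 = 162n.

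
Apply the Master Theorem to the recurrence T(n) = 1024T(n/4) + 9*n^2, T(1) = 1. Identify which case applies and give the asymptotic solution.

a=1024, b=4, f(n)=9*n^2.
log_4(1024) = 5 > 2.
Since f(n) = O(n^2) is polynomially smaller than n^5, Case 1 applies.
T(n) = Theta(n^5).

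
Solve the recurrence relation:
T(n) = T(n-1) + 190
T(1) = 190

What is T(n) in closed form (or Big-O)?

Unrolling: T(n) = T(n-1) + 190 = T(n-2) + 2*190 = ... = T(1) + (n-1)*190 = 190 + (n-1)*190 = 190n.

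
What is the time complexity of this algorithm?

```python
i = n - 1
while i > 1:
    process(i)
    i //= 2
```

Time complexity: O(log n).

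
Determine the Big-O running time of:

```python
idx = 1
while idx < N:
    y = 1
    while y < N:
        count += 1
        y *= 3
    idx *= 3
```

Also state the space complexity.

Time complexity: O(log^2 n).
Space complexity: O(1).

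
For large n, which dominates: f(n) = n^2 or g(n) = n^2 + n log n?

f(n) = n^2 and g(n) = n^2 + n log n are Theta of each other: the lower-order n log n term is o(n^2); both are Theta(n^2).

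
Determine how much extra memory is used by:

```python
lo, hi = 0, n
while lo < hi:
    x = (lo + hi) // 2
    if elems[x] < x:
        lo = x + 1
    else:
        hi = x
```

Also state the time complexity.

Space complexity: O(1).
Only a constant amount of auxiliary storage is used; nothing grows with n.
Time complexity: O(log n).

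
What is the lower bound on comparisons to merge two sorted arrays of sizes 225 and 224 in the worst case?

Adversary: with |225 - 224| <= 1 the inputs can be fully interleaved so that every adjacent pair in the merged output comes from different arrays. Then each of the 448 adjacent pairs must be directly compared, or the algorithm cannot determine their relative order. Standard merge meets this bound.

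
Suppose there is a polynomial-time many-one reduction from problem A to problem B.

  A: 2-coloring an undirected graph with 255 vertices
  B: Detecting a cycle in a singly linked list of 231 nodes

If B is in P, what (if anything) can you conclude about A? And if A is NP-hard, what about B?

A poly-time reduction A <=_p B means any A-instance can be transformed to a B-instance in poly time.
If B is in P: compose the reduction with B's poly-time algorithm to solve A in poly time, so A is in P.
If A is NP-hard: every NP problem reduces to A, which reduces to B; composing reductions, every NP problem reduces to B, so B is NP-hard.
(Here in fact A is P and B is P.)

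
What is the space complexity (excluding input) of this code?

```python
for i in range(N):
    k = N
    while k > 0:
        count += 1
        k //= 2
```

Space complexity: O(1).
Only a constant amount of auxiliary storage is used; nothing grows with n.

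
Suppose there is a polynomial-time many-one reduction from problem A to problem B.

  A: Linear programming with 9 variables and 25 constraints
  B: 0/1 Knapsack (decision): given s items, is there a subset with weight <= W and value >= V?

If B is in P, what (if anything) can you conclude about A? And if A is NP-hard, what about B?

A poly-time reduction A <=_p B means any A-instance can be transformed to a B-instance in poly time.
If B is in P: compose the reduction with B's poly-time algorithm to solve A in poly time, so A is in P.
If A is NP-hard: every NP problem reduces to A, which reduces to B; composing reductions, every NP problem reduces to B, so B is NP-hard.
(Here in fact A is P and B is NP-complete.)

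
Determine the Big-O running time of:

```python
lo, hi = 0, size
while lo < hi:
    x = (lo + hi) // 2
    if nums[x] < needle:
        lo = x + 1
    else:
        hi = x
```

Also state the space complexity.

Time complexity: O(log n).
Space complexity: O(1).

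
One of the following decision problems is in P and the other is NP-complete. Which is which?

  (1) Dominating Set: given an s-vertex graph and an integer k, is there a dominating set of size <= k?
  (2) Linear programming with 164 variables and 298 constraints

(1) is NP-complete: reduces from Set Cover (with k part of the input).
(2) is P: the ellipsoid and interior-point methods run in polynomial time.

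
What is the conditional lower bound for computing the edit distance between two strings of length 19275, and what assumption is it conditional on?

Under SETH (the Strong Exponential Time Hypothesis), edit distance on length-19275 strings cannot be computed in O(n^(2-epsilon)) time for any epsilon > 0 (Backurs-Indyk). The reduction is from CNF-SAT via the orthogonal vectors problem.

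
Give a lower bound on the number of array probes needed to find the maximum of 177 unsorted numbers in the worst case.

Adversary: any unprobed cell could hold a value larger than everything seen so far. If fewer than 177 cells are probed, the adversary places the max in an unprobed cell. So all 177 cells must be examined; together with 177-1 comparisons this is tight.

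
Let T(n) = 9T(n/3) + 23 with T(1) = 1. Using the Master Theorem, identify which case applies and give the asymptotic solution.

a=9, b=3, f(n)=23.
log_3(9) = 2 > 0.
Since f(n) = O(n^0) is polynomially smaller than n^2, Case 1 applies.
T(n) = Theta(n^2).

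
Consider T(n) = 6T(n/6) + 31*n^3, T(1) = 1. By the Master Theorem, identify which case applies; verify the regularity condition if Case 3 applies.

a=6, b=6, f(n)=31*n^3.
log_6(6) = 1 < 3.
f(n) = Omega(n^(1+epsilon)) for some epsilon > 0, so Case 3 is the candidate.
Regularity: a*f(n/b) = 6*31*(n/6)^3 = (6/216)*31*n^3 <= c*f(n) with c = 6/216 < 1. Satisfied.
Case 3: T(n) = Theta(n^3).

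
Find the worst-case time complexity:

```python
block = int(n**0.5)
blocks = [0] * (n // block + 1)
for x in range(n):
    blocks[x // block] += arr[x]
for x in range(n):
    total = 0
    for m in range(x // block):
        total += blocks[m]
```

Time complexity: O(n * sqrt(n)).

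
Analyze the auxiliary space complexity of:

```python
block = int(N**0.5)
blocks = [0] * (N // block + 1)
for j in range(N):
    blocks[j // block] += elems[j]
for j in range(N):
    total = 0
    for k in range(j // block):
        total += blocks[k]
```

Space complexity: O(sqrt(n)).
Storage scales with sqrt(n).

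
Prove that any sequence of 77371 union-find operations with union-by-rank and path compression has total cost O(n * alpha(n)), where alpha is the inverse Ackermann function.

Using Tarjan's analysis with rank-based potential function. Union-by-rank keeps tree height O(log n). Path compression flattens paths during find. For n = 77371 operations, total cost is O(n * alpha(n)), effectively O(n) since alpha grows incredibly slowly.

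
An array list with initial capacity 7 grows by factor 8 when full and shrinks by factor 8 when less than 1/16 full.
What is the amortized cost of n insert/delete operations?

Using potential function Phi = |8*size - capacity|. Resizing costs are offset by potential release. Amortized O(1) per operation.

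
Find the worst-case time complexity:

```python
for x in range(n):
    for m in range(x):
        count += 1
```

Time complexity: O(n^2).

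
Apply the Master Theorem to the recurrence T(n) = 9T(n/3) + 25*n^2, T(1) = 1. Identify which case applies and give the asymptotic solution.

a=9, b=3, f(n)=25*n^2.
log_3(9) = 2, so n^(log_b(a)) = n^2.
f(n) = Theta(n^2), so Case 2 applies.
T(n) = Theta(n^2 log n).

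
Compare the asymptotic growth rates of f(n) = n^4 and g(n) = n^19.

g(n) = n^19 grows faster: n^19/n^4 = n^15 -> infinity.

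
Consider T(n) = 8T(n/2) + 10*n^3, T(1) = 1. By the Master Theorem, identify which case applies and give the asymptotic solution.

a=8, b=2, f(n)=10*n^3.
log_2(8) = 3, so n^(log_b(a)) = n^3.
f(n) = Theta(n^3), so Case 2 applies.
T(n) = Theta(n^3 log n).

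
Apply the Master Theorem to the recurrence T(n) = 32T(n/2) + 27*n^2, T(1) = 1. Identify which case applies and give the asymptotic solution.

a=32, b=2, f(n)=27*n^2.
log_2(32) = 5 > 2.
Since f(n) = O(n^2) is polynomially smaller than n^5, Case 1 applies.
T(n) = Theta(n^5).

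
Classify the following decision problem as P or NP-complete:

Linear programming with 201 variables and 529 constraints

This problem is in P: the ellipsoid and interior-point methods run in polynomial time.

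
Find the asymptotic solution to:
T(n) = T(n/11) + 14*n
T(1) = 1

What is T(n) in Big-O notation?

Geometric series: 14*n*(1 + 1/11 + 1/11^2 + ...) = O(n). T(n) = O(n).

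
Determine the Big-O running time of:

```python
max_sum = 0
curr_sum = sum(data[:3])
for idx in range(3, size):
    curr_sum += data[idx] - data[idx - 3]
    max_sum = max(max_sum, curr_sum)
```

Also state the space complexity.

Time complexity: O(n).
Space complexity: O(1).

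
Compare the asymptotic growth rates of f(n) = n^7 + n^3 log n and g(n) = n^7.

f(n) = n^7 + n^3 log n and g(n) = n^7 are Theta of each other: the lower-order n^3 log n term is o(n^7); both are Theta(n^7).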